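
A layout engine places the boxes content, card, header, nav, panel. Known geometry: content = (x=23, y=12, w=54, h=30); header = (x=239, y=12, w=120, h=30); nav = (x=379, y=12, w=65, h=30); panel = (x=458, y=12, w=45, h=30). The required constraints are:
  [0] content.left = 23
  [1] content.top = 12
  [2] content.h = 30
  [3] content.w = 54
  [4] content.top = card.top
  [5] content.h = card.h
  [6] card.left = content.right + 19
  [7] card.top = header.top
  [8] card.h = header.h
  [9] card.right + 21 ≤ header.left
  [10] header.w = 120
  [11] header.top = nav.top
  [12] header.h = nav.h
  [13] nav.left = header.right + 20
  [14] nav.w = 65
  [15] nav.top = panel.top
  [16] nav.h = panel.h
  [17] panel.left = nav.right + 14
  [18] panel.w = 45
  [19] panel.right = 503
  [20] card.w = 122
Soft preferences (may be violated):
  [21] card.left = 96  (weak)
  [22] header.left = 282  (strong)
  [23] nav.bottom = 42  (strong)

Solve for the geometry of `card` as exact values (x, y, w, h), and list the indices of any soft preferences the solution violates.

1. card.y = 12  [content.top = card.top]
2. card.h = 30  [content.h = card.h]
3. card.x = 96  [card.left = content.right + 19]
4. card.w = 122  [card.w = 122]

card = (x=96, y=12, w=122, h=30)
violated soft preferences: 22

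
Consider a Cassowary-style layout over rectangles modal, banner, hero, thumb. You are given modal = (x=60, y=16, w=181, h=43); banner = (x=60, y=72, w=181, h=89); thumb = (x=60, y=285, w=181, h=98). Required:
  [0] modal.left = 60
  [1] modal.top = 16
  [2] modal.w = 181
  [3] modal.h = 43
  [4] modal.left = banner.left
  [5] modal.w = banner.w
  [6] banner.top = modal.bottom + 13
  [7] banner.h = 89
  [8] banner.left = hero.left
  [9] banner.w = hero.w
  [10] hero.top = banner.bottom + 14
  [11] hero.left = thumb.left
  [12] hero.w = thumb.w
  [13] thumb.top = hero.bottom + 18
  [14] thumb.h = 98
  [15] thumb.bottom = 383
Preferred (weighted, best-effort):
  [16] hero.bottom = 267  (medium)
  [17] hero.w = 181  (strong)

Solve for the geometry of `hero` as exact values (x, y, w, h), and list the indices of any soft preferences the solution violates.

1. hero.x = 60  [banner.left = hero.left]
2. hero.w = 181  [banner.w = hero.w]
3. hero.y = 175  [hero.top = banner.bottom + 14]
4. hero.h = 92  [thumb.top = hero.bottom + 18]

hero = (x=60, y=175, w=181, h=92)
violated soft preferences: none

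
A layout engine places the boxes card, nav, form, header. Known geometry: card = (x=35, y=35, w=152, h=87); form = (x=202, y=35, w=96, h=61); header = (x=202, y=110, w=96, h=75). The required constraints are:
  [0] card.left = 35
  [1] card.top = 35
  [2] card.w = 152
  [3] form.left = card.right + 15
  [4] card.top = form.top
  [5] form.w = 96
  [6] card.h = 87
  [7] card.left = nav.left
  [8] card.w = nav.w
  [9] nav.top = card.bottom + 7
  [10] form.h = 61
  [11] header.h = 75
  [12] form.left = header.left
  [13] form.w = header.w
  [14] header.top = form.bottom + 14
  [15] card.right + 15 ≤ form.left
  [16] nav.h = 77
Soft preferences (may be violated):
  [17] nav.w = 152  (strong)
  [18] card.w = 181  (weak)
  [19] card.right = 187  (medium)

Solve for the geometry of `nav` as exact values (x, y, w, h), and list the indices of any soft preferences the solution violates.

1. nav.x = 35  [card.left = nav.left]
2. nav.w = 152  [card.w = nav.w]
3. nav.y = 129  [nav.top = card.bottom + 7]
4. nav.h = 77  [nav.h = 77]

nav = (x=35, y=129, w=152, h=77)
violated soft preferences: 18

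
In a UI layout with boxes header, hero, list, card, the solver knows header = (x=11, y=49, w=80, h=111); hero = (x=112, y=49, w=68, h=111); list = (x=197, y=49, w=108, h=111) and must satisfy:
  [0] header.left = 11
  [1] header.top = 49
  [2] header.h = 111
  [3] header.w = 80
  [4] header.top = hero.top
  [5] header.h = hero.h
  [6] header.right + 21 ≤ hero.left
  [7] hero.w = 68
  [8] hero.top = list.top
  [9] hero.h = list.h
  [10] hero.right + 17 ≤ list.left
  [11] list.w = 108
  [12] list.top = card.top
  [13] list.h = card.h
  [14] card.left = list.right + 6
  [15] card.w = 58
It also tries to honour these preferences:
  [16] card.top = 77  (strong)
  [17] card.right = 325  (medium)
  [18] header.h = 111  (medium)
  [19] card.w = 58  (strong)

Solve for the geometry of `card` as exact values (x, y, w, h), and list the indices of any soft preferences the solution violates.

1. card.y = 49  [list.top = card.top]
2. card.h = 111  [list.h = card.h]
3. card.x = 311  [card.left = list.right + 6]
4. card.w = 58  [card.w = 58]

card = (x=311, y=49, w=58, h=111)
violated soft preferences: 16, 17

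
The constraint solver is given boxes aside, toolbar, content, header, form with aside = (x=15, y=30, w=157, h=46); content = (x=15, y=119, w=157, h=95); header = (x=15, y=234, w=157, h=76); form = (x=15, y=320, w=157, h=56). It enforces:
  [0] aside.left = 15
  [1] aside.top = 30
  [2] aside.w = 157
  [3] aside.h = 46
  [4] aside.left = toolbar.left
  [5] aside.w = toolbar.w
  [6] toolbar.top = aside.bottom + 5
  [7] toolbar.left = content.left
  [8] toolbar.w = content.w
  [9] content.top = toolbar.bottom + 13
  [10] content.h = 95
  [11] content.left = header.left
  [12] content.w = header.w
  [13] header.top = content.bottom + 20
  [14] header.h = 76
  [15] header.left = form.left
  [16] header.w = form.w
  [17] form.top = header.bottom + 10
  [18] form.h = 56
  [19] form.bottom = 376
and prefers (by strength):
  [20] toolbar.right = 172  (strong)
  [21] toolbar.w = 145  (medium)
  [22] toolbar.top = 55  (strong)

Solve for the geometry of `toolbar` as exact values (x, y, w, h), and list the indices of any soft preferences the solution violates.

toolbar = (x=15, y=81, w=157, h=25)
violated soft preferences: 21, 22

1. toolbar.x = 15  [aside.left = toolbar.left]
2. toolbar.w = 157  [aside.w = toolbar.w]
3. toolbar.y = 81  [toolbar.top = aside.bottom + 5]
4. toolbar.h = 25  [content.top = toolbar.bottom + 13]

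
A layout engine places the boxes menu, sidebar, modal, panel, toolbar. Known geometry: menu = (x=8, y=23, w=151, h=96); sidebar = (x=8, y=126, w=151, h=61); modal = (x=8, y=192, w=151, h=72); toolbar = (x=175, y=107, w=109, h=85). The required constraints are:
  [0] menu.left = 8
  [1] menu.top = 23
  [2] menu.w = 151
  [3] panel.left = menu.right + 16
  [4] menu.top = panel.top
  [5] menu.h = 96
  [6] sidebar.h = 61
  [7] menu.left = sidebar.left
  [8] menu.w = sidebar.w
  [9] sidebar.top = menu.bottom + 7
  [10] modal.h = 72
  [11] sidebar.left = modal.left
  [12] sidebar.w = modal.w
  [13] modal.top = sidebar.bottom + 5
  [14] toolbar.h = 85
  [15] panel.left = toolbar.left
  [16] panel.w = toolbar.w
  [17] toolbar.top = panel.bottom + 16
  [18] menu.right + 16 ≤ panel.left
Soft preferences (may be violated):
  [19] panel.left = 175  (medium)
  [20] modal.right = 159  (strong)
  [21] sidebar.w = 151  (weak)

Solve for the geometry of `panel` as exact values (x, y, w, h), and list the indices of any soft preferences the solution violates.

panel = (x=175, y=23, w=109, h=68)
violated soft preferences: none

1. panel.x = 175  [panel.left = menu.right + 16]
2. panel.y = 23  [menu.top = panel.top]
3. panel.w = 109  [panel.w = toolbar.w]
4. panel.h = 68  [toolbar.top = panel.bottom + 16]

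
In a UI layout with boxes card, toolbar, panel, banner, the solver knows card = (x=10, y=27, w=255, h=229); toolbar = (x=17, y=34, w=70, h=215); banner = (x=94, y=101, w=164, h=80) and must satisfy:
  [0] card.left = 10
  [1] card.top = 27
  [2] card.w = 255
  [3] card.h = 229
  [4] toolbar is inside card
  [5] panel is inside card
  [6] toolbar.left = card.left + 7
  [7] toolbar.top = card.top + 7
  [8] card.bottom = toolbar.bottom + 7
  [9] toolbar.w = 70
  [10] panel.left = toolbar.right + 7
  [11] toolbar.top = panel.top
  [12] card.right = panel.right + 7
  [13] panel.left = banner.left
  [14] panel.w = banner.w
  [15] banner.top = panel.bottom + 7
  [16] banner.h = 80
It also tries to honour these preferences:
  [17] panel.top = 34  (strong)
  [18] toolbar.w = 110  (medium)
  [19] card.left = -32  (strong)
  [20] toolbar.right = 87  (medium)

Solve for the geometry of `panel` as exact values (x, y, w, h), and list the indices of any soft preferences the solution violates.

1. panel.x = 94  [panel.left = toolbar.right + 7]
2. panel.y = 34  [toolbar.top = panel.top]
3. panel.w = 164  [card.right = panel.right + 7]
4. panel.h = 60  [banner.top = panel.bottom + 7]

panel = (x=94, y=34, w=164, h=60)
violated soft preferences: 18, 19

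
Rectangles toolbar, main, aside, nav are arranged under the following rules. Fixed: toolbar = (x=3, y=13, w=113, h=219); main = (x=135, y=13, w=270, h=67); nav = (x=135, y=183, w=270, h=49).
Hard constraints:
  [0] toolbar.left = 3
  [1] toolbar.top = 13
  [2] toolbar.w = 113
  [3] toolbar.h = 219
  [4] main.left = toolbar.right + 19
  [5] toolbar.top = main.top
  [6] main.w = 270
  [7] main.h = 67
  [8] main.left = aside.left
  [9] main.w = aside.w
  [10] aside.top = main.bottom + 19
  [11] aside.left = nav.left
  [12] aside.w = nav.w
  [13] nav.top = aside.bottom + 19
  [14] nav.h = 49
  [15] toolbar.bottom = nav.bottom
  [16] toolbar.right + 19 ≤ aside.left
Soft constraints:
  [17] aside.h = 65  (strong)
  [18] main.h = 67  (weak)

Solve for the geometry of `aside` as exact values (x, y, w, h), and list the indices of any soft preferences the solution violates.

1. aside.x = 135  [main.left = aside.left]
2. aside.w = 270  [main.w = aside.w]
3. aside.y = 99  [aside.top = main.bottom + 19]
4. aside.h = 65  [nav.top = aside.bottom + 19]

aside = (x=135, y=99, w=270, h=65)
violated soft preferences: none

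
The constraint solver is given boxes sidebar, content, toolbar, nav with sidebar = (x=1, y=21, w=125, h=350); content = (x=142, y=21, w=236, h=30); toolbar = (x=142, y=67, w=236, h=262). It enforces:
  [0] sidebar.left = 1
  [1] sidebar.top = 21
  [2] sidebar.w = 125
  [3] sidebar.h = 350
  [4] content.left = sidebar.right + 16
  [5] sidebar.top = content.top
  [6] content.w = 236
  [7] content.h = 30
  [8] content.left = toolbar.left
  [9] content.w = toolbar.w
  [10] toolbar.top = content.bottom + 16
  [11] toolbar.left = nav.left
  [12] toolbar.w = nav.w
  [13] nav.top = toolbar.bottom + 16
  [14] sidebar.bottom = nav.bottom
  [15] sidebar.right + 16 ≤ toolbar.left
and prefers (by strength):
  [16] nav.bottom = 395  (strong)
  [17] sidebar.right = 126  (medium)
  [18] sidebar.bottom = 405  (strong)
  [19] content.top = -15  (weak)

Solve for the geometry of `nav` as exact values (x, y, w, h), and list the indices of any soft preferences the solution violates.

nav = (x=142, y=345, w=236, h=26)
violated soft preferences: 16, 18, 19

1. nav.x = 142  [toolbar.left = nav.left]
2. nav.w = 236  [toolbar.w = nav.w]
3. nav.y = 345  [nav.top = toolbar.bottom + 16]
4. nav.h = 26  [sidebar.bottom = nav.bottom]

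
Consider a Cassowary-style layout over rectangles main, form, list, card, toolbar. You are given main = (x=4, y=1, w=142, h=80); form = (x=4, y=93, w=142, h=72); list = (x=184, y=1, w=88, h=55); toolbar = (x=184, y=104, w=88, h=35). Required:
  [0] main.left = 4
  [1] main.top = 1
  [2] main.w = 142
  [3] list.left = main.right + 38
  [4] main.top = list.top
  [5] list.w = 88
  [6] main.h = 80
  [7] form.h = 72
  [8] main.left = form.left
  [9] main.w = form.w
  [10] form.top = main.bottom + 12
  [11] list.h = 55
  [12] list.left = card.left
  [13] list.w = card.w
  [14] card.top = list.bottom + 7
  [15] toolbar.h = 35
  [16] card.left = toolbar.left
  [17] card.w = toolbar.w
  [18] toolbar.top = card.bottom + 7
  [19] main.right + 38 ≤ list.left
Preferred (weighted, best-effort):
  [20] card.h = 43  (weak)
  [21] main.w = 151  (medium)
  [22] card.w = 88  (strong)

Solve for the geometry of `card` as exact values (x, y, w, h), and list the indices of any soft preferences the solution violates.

1. card.x = 184  [list.left = card.left]
2. card.w = 88  [list.w = card.w]
3. card.y = 63  [card.top = list.bottom + 7]
4. card.h = 34  [toolbar.top = card.bottom + 7]

card = (x=184, y=63, w=88, h=34)
violated soft preferences: 20, 21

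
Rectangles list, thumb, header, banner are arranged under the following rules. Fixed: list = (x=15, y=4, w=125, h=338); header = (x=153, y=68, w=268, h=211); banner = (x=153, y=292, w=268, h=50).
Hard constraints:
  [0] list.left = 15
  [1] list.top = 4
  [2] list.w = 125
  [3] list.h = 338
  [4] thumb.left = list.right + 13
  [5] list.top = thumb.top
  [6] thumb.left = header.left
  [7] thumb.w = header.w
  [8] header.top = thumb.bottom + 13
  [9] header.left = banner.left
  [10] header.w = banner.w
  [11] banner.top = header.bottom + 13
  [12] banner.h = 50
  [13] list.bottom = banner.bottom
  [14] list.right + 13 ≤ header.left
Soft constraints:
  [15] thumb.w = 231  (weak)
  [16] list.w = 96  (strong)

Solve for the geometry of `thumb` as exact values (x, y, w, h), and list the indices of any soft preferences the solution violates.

thumb = (x=153, y=4, w=268, h=51)
violated soft preferences: 15, 16

1. thumb.x = 153  [thumb.left = list.right + 13]
2. thumb.y = 4  [list.top = thumb.top]
3. thumb.w = 268  [thumb.w = header.w]
4. thumb.h = 51  [header.top = thumb.bottom + 13]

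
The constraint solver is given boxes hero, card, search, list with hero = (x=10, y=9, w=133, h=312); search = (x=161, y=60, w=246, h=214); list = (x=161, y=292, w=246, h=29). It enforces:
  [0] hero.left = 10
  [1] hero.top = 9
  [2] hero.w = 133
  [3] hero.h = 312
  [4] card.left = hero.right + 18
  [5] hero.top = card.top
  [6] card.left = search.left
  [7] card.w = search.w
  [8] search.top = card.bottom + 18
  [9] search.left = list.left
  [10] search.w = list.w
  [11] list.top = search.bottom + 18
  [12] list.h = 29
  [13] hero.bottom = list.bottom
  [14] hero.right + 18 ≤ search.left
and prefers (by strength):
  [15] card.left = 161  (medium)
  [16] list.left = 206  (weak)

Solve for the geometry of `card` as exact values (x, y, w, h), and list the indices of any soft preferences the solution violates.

card = (x=161, y=9, w=246, h=33)
violated soft preferences: 16

1. card.x = 161  [card.left = hero.right + 18]
2. card.y = 9  [hero.top = card.top]
3. card.w = 246  [card.w = search.w]
4. card.h = 33  [search.top = card.bottom + 18]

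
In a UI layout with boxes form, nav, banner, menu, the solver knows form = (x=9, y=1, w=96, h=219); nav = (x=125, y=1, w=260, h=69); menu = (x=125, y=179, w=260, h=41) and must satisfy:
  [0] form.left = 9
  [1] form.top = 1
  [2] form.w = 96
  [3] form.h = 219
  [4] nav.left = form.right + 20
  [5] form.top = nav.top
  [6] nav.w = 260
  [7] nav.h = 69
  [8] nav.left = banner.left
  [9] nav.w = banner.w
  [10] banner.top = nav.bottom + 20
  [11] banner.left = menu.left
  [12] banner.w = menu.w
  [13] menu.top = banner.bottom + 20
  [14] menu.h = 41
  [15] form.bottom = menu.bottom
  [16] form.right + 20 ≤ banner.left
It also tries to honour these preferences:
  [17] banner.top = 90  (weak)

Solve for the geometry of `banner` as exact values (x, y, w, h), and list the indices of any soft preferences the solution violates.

banner = (x=125, y=90, w=260, h=69)
violated soft preferences: none

1. banner.x = 125  [nav.left = banner.left]
2. banner.w = 260  [nav.w = banner.w]
3. banner.y = 90  [banner.top = nav.bottom + 20]
4. banner.h = 69  [menu.top = banner.bottom + 20]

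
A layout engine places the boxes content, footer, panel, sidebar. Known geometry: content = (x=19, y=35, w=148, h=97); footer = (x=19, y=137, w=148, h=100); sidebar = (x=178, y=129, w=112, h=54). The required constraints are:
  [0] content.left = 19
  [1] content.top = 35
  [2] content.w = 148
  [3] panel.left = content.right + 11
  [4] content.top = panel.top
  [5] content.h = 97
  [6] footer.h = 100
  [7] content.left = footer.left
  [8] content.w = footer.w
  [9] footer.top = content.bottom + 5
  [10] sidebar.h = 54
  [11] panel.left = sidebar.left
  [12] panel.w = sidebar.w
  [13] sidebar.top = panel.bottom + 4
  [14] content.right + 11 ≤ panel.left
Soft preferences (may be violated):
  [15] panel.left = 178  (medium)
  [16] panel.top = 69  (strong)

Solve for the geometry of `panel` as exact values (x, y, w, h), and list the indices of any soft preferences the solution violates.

1. panel.x = 178  [panel.left = content.right + 11]
2. panel.y = 35  [content.top = panel.top]
3. panel.w = 112  [panel.w = sidebar.w]
4. panel.h = 90  [sidebar.top = panel.bottom + 4]

panel = (x=178, y=35, w=112, h=90)
violated soft preferences: 16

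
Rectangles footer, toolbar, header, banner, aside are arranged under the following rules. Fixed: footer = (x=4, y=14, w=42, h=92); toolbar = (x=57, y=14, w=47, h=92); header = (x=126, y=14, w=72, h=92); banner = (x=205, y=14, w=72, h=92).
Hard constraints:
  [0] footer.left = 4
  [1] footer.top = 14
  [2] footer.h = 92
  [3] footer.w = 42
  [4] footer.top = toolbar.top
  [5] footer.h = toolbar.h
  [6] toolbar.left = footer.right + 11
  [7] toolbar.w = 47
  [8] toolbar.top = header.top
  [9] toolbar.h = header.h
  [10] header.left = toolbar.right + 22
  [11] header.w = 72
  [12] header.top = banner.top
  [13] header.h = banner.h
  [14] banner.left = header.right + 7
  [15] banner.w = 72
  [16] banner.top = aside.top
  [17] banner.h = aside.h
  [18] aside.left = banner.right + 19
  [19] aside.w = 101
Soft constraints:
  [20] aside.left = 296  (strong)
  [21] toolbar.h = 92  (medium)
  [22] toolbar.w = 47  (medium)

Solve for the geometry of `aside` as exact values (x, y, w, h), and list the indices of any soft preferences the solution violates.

1. aside.y = 14  [banner.top = aside.top]
2. aside.h = 92  [banner.h = aside.h]
3. aside.x = 296  [aside.left = banner.right + 19]
4. aside.w = 101  [aside.w = 101]

aside = (x=296, y=14, w=101, h=92)
violated soft preferences: none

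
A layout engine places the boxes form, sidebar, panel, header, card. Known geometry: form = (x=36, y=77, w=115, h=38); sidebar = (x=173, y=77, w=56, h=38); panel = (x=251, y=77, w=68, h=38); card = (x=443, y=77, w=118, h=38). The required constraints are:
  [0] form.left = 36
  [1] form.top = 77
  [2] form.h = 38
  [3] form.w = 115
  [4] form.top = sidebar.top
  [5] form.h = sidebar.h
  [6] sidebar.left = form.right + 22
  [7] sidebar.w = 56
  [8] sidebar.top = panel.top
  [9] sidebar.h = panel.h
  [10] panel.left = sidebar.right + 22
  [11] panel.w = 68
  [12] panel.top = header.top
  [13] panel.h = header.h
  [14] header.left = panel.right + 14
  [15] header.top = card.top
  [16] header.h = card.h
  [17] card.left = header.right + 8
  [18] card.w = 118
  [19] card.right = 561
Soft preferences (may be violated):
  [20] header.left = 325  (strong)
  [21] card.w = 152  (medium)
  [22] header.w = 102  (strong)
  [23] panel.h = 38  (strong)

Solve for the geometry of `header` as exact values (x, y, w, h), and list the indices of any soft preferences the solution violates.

header = (x=333, y=77, w=102, h=38)
violated soft preferences: 20, 21

1. header.y = 77  [panel.top = header.top]
2. header.h = 38  [panel.h = header.h]
3. header.x = 333  [header.left = panel.right + 14]
4. header.w = 102  [card.left = header.right + 8]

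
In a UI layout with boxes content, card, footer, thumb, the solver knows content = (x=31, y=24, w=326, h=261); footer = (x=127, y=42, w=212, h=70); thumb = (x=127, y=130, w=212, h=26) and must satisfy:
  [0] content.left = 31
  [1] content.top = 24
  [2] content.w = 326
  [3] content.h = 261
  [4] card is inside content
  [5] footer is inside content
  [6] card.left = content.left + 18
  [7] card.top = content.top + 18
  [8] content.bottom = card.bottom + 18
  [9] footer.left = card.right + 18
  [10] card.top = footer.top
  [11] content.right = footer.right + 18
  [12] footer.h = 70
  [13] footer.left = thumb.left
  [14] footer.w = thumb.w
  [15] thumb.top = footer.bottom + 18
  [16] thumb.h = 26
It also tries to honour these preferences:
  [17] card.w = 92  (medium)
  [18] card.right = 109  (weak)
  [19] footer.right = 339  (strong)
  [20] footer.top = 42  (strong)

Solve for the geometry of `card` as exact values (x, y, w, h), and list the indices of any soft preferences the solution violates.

card = (x=49, y=42, w=60, h=225)
violated soft preferences: 17

1. card.x = 49  [card.left = content.left + 18]
2. card.y = 42  [card.top = content.top + 18]
3. card.h = 225  [content.bottom = card.bottom + 18]
4. card.w = 60  [footer.left = card.right + 18]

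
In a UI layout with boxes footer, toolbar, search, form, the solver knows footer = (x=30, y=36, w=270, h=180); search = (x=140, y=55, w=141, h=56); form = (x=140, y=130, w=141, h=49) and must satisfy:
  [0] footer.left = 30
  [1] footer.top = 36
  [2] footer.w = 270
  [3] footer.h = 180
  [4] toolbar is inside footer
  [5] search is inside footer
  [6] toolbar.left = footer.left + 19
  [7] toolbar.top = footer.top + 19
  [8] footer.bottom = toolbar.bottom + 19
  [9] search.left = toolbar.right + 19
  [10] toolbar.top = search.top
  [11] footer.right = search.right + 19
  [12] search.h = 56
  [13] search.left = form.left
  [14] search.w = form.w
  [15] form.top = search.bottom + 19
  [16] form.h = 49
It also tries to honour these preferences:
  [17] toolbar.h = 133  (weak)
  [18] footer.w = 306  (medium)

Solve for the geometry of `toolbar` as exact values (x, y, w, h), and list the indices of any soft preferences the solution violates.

1. toolbar.x = 49  [toolbar.left = footer.left + 19]
2. toolbar.y = 55  [toolbar.top = footer.top + 19]
3. toolbar.h = 142  [footer.bottom = toolbar.bottom + 19]
4. toolbar.w = 72  [search.left = toolbar.right + 19]

toolbar = (x=49, y=55, w=72, h=142)
violated soft preferences: 17, 18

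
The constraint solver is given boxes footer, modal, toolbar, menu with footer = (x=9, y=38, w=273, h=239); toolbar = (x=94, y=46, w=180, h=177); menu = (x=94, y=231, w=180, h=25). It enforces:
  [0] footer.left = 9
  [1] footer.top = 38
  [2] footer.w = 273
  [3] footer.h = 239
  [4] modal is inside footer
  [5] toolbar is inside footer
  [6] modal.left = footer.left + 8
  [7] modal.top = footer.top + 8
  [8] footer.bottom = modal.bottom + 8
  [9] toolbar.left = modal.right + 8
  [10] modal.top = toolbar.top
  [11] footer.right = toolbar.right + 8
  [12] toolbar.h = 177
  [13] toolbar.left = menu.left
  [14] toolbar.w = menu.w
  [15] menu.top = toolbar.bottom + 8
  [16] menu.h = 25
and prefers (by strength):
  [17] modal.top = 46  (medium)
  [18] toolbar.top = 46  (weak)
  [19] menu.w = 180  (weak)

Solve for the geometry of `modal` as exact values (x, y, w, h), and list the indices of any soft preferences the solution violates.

modal = (x=17, y=46, w=69, h=223)
violated soft preferences: none

1. modal.x = 17  [modal.left = footer.left + 8]
2. modal.y = 46  [modal.top = footer.top + 8]
3. modal.h = 223  [footer.bottom = modal.bottom + 8]
4. modal.w = 69  [toolbar.left = modal.right + 8]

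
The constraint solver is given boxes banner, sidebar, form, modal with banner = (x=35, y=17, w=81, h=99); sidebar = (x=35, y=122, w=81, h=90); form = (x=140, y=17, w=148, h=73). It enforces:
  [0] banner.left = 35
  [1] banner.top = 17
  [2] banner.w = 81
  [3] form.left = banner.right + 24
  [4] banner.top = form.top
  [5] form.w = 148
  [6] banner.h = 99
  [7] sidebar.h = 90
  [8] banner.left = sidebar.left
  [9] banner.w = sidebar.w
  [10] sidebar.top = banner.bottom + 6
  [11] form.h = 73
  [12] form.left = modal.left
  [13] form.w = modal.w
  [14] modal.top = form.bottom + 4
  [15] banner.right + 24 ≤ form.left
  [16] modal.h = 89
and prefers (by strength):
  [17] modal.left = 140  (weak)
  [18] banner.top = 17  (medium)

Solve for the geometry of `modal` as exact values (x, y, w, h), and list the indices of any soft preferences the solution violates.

modal = (x=140, y=94, w=148, h=89)
violated soft preferences: none

1. modal.x = 140  [form.left = modal.left]
2. modal.w = 148  [form.w = modal.w]
3. modal.y = 94  [modal.top = form.bottom + 4]
4. modal.h = 89  [modal.h = 89]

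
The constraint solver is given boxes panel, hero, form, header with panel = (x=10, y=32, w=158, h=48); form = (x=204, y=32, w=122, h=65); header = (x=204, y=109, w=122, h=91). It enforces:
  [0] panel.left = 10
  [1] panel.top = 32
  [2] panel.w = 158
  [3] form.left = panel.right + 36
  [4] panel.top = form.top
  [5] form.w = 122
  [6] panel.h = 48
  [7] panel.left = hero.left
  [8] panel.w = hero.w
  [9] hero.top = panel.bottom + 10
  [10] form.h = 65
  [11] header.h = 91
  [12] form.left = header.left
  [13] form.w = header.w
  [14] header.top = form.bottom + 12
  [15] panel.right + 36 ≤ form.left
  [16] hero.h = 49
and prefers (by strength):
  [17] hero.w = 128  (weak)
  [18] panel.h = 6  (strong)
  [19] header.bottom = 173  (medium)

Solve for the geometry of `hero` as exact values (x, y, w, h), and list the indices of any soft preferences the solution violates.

1. hero.x = 10  [panel.left = hero.left]
2. hero.w = 158  [panel.w = hero.w]
3. hero.y = 90  [hero.top = panel.bottom + 10]
4. hero.h = 49  [hero.h = 49]

hero = (x=10, y=90, w=158, h=49)
violated soft preferences: 17, 18, 19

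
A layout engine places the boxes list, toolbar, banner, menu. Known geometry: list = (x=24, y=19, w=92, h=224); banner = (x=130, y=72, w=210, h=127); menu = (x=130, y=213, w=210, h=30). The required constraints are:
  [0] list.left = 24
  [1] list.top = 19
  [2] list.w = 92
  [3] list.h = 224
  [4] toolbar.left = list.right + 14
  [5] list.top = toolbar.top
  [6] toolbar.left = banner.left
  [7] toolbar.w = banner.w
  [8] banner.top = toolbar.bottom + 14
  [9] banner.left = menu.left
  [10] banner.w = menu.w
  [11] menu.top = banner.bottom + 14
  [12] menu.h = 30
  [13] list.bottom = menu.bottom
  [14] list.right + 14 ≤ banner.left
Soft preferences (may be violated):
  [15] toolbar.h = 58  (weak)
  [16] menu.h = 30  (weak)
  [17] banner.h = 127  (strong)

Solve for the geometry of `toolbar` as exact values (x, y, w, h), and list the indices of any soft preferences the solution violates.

toolbar = (x=130, y=19, w=210, h=39)
violated soft preferences: 15

1. toolbar.x = 130  [toolbar.left = list.right + 14]
2. toolbar.y = 19  [list.top = toolbar.top]
3. toolbar.w = 210  [toolbar.w = banner.w]
4. toolbar.h = 39  [banner.top = toolbar.bottom + 14]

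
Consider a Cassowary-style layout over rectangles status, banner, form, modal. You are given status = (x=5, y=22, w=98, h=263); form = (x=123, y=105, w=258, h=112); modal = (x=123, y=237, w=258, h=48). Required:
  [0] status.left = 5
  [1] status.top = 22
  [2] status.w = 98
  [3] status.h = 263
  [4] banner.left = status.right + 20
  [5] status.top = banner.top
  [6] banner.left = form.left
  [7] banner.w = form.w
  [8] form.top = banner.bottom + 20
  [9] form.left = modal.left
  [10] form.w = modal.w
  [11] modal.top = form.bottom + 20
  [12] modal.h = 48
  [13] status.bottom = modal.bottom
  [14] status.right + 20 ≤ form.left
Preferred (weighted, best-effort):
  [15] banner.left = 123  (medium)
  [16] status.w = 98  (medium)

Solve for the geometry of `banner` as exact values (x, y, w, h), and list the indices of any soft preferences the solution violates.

1. banner.x = 123  [banner.left = status.right + 20]
2. banner.y = 22  [status.top = banner.top]
3. banner.w = 258  [banner.w = form.w]
4. banner.h = 63  [form.top = banner.bottom + 20]

banner = (x=123, y=22, w=258, h=63)
violated soft preferences: none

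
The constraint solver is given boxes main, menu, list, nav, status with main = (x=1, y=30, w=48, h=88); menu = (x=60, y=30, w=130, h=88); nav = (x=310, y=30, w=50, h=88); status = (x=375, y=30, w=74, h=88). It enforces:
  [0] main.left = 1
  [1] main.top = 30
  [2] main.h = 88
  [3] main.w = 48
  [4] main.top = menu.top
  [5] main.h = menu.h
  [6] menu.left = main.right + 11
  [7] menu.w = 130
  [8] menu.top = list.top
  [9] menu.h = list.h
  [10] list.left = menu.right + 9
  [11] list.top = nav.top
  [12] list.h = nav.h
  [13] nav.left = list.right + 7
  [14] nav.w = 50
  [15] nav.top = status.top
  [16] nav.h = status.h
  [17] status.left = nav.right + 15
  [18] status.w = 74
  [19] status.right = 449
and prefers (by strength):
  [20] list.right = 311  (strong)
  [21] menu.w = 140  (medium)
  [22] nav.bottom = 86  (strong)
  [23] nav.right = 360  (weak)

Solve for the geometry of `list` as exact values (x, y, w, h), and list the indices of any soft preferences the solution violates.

list = (x=199, y=30, w=104, h=88)
violated soft preferences: 20, 21, 22

1. list.y = 30  [menu.top = list.top]
2. list.h = 88  [menu.h = list.h]
3. list.x = 199  [list.left = menu.right + 9]
4. list.w = 104  [nav.left = list.right + 7]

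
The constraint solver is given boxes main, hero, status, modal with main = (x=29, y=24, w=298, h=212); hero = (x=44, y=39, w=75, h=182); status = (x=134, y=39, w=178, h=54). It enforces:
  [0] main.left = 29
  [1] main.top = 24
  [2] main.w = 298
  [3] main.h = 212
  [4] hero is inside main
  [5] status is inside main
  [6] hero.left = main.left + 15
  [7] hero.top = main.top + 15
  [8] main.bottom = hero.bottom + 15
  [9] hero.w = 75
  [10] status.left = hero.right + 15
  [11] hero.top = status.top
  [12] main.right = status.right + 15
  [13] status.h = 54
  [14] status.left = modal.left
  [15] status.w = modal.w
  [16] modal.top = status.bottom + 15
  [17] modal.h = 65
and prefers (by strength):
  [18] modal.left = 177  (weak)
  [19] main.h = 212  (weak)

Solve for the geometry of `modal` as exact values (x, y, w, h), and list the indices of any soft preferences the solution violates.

1. modal.x = 134  [status.left = modal.left]
2. modal.w = 178  [status.w = modal.w]
3. modal.y = 108  [modal.top = status.bottom + 15]
4. modal.h = 65  [modal.h = 65]

modal = (x=134, y=108, w=178, h=65)
violated soft preferences: 18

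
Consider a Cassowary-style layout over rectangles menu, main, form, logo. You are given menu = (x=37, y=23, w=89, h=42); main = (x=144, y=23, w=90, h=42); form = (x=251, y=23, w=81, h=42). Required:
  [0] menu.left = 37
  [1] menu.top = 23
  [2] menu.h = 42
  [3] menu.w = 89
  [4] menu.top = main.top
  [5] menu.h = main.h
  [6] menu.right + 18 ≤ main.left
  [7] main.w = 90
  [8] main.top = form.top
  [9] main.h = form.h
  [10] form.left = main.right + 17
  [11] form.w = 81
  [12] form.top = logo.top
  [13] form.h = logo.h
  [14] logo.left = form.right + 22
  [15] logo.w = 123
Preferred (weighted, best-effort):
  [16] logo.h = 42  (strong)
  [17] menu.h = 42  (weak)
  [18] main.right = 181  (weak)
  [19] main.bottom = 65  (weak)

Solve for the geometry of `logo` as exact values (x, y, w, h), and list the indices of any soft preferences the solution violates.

1. logo.y = 23  [form.top = logo.top]
2. logo.h = 42  [form.h = logo.h]
3. logo.x = 354  [logo.left = form.right + 22]
4. logo.w = 123  [logo.w = 123]

logo = (x=354, y=23, w=123, h=42)
violated soft preferences: 18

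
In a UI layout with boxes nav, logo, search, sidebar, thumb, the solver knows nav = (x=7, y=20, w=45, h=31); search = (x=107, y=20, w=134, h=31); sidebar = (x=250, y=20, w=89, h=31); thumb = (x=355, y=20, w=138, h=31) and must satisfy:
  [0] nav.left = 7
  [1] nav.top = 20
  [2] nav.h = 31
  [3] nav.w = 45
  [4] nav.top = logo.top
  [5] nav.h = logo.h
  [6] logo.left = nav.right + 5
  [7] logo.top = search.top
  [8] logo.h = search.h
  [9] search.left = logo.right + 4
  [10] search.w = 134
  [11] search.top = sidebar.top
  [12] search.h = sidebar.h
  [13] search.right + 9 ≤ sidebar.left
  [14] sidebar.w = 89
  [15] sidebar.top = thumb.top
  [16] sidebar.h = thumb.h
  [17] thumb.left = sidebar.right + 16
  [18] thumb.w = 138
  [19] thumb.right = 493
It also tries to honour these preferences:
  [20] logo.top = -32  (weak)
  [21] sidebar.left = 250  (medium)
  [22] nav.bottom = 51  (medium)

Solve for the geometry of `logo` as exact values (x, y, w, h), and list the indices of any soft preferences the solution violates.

1. logo.y = 20  [nav.top = logo.top]
2. logo.h = 31  [nav.h = logo.h]
3. logo.x = 57  [logo.left = nav.right + 5]
4. logo.w = 46  [search.left = logo.right + 4]

logo = (x=57, y=20, w=46, h=31)
violated soft preferences: 20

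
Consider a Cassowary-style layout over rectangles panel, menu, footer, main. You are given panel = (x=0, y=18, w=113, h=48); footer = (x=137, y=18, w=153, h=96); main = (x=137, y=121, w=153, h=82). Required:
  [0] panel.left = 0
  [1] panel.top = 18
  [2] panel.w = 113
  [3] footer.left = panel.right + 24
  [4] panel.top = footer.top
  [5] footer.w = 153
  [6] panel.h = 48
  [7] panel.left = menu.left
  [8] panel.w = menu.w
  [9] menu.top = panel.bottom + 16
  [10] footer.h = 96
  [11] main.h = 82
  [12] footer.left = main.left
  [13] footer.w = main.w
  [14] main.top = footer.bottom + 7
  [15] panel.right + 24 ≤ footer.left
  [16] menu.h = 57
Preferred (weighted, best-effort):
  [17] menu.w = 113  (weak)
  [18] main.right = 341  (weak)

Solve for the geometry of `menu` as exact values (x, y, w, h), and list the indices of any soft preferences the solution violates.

menu = (x=0, y=82, w=113, h=57)
violated soft preferences: 18

1. menu.x = 0  [panel.left = menu.left]
2. menu.w = 113  [panel.w = menu.w]
3. menu.y = 82  [menu.top = panel.bottom + 16]
4. menu.h = 57  [menu.h = 57]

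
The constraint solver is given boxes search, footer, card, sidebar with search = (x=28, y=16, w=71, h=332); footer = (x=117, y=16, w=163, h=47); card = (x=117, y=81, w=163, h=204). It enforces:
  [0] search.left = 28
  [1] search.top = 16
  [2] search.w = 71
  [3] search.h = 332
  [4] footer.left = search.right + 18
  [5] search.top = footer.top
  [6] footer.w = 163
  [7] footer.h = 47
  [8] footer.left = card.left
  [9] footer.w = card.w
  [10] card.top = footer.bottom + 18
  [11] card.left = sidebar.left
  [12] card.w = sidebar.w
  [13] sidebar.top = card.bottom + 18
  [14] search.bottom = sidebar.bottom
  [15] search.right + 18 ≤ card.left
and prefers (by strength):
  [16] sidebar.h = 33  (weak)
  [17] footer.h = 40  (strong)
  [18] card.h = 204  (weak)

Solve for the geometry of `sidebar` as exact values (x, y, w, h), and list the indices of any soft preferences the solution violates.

1. sidebar.x = 117  [card.left = sidebar.left]
2. sidebar.w = 163  [card.w = sidebar.w]
3. sidebar.y = 303  [sidebar.top = card.bottom + 18]
4. sidebar.h = 45  [search.bottom = sidebar.bottom]

sidebar = (x=117, y=303, w=163, h=45)
violated soft preferences: 16, 17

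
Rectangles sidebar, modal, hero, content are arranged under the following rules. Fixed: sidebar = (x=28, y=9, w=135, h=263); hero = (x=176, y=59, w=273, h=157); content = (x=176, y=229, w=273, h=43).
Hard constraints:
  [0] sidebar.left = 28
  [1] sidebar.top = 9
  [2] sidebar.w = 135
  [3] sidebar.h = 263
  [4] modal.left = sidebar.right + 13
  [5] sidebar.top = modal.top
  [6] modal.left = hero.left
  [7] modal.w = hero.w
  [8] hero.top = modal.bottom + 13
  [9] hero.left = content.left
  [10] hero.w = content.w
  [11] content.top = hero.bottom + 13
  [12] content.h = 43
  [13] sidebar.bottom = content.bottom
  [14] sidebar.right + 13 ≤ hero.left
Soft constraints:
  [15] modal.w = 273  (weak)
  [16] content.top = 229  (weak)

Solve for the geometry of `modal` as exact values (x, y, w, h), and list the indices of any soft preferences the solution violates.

modal = (x=176, y=9, w=273, h=37)
violated soft preferences: none

1. modal.x = 176  [modal.left = sidebar.right + 13]
2. modal.y = 9  [sidebar.top = modal.top]
3. modal.w = 273  [modal.w = hero.w]
4. modal.h = 37  [hero.top = modal.bottom + 13]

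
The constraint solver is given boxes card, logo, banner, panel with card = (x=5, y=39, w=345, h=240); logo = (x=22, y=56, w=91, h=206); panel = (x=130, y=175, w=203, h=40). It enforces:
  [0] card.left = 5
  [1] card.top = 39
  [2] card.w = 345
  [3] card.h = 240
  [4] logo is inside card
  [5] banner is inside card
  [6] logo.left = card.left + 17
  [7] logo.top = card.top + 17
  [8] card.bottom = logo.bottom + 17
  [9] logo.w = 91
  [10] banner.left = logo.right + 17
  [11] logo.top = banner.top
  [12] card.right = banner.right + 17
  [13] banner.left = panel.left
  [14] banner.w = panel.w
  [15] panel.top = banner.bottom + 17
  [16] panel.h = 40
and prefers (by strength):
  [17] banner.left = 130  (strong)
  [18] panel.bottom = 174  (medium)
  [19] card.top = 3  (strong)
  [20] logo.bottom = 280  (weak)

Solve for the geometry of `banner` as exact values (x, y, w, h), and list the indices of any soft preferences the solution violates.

1. banner.x = 130  [banner.left = logo.right + 17]
2. banner.y = 56  [logo.top = banner.top]
3. banner.w = 203  [card.right = banner.right + 17]
4. banner.h = 102  [panel.top = banner.bottom + 17]

banner = (x=130, y=56, w=203, h=102)
violated soft preferences: 18, 19, 20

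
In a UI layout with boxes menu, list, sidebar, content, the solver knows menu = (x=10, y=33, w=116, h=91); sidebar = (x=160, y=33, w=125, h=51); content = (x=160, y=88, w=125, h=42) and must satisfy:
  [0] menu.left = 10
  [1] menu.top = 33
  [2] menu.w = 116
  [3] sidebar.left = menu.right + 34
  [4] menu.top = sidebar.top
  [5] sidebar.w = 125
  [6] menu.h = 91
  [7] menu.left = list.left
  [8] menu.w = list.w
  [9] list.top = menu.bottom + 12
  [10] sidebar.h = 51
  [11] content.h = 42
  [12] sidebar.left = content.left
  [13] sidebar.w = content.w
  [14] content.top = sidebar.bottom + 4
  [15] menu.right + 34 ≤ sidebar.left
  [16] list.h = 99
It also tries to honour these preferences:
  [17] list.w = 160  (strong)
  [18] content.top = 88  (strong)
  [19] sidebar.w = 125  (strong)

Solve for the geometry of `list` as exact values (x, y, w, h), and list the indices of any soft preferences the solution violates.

list = (x=10, y=136, w=116, h=99)
violated soft preferences: 17

1. list.x = 10  [menu.left = list.left]
2. list.w = 116  [menu.w = list.w]
3. list.y = 136  [list.top = menu.bottom + 12]
4. list.h = 99  [list.h = 99]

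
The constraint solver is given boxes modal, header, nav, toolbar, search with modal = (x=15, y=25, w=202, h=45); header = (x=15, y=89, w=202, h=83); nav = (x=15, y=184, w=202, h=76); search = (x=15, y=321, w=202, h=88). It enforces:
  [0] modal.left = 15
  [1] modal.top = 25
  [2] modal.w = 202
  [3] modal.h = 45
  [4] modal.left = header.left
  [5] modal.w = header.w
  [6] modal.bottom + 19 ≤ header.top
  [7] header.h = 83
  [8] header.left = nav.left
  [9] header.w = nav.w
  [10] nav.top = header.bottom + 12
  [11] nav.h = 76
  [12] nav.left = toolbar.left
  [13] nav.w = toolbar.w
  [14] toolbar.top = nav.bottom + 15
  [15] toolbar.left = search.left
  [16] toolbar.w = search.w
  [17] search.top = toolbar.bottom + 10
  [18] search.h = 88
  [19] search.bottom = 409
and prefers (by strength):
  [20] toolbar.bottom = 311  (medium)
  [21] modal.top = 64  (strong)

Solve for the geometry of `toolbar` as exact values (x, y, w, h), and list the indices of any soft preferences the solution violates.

toolbar = (x=15, y=275, w=202, h=36)
violated soft preferences: 21

1. toolbar.x = 15  [nav.left = toolbar.left]
2. toolbar.w = 202  [nav.w = toolbar.w]
3. toolbar.y = 275  [toolbar.top = nav.bottom + 15]
4. toolbar.h = 36  [search.top = toolbar.bottom + 10]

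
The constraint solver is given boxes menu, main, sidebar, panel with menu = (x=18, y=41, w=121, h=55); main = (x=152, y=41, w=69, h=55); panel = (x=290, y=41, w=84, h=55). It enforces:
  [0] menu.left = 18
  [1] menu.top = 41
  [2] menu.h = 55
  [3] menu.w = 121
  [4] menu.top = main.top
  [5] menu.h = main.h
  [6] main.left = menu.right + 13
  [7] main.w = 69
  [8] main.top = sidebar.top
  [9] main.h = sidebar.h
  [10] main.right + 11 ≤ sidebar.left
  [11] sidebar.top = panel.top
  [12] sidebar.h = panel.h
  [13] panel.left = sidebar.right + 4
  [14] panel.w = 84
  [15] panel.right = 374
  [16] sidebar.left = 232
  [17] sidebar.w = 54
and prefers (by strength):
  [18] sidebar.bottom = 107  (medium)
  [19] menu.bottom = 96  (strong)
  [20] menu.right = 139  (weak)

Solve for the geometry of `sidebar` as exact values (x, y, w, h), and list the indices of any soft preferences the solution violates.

sidebar = (x=232, y=41, w=54, h=55)
violated soft preferences: 18

1. sidebar.y = 41  [main.top = sidebar.top]
2. sidebar.h = 55  [main.h = sidebar.h]
3. sidebar.x = 232  [sidebar.left = 232]
4. sidebar.w = 54  [sidebar.w = 54]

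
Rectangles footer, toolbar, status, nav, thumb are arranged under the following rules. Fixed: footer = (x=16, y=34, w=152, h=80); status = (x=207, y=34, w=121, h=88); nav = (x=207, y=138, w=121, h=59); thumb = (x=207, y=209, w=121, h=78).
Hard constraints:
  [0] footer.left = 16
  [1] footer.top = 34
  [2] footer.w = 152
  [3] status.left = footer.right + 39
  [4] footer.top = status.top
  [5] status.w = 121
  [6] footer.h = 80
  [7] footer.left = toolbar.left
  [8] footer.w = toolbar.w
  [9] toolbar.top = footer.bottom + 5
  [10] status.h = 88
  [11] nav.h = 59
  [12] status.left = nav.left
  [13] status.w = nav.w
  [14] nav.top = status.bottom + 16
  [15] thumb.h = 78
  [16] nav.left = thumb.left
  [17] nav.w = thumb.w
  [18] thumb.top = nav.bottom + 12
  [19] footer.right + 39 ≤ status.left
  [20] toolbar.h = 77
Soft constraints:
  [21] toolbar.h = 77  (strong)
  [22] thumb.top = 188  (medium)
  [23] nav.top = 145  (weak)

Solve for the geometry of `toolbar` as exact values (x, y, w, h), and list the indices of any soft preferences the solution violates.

1. toolbar.x = 16  [footer.left = toolbar.left]
2. toolbar.w = 152  [footer.w = toolbar.w]
3. toolbar.y = 119  [toolbar.top = footer.bottom + 5]
4. toolbar.h = 77  [toolbar.h = 77]

toolbar = (x=16, y=119, w=152, h=77)
violated soft preferences: 22, 23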